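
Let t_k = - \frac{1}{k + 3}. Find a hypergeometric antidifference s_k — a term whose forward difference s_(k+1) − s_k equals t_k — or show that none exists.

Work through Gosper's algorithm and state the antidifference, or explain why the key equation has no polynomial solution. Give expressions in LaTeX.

r(k) = (k + 3)/(k + 4) after simplifying.
A = k + 3, B = k + 4, C = 1.
f must satisfy (k + 3)·f(k+1) − (k + 3)·f(k) = 1.
d = 0 from the (1,1,0) case.
Put f(k) = c0: A·f(k+1) − B(k−1)·f(k) − C = -1; need -1 = 0 — inconsistent ⇒ no f, not summable.

not Gosper-summable; s_k does not exist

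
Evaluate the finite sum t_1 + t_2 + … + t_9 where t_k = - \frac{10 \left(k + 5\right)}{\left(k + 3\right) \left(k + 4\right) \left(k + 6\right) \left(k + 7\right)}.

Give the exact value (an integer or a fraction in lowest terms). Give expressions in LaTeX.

Σ = -225/1456

Compute t_(k+1)/t_k: get (k + 3)*(k + 6)**2/((k + 5)**2*(k + 8)).
Gosper form: A/B · C(k+1)/C(k) with A=k + 3, B=k + 8, C=k**2 + 10*k + 25.
Key eq: (k + 3)·f(k+1) = (k + 7)·f(k) + (k**2 + 10*k + 25).
d = 4 from the (1,1,2) case.
Match coefficients ⇒ f(k) = k*(k + 4)*(k + 5)*(k + 9)/36.
Certificate R = B(k−1)f/C = k*(k + 4)*(k + 7)*(k + 9)/(36*(k + 5)) gives s_k = 5*k*(-k - 9)/(18*(k**2 + 9*k + 18)).
s_(k+1) − s_k = 10*(-k - 5)/(k**4 + 20*k**3 + 145*k**2 + 450*k + 504) = t_k.
Σ_(k=1)^(9) t_k = s_(10) − s_(1) = -475/1872 − (-25/252) = -225/1456.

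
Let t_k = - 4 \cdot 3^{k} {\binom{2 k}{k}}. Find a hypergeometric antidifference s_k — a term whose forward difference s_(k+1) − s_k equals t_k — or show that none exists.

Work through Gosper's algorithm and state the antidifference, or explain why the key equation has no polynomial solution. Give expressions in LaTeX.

Step 1: r(k) = 6*(2*k + 1)/(k + 1).
Normal form (A,B,C) = (12*k + 6, k + 1, 1).
Set up (12*k + 6)·f(k+1) − (k)·f(k) − (1) = 0.
deg f ≤ -1 (via 1,1,0).
Negative degree bound (-1): no f exists, t_k not Gosper-summable.

no hypergeometric antidifference exists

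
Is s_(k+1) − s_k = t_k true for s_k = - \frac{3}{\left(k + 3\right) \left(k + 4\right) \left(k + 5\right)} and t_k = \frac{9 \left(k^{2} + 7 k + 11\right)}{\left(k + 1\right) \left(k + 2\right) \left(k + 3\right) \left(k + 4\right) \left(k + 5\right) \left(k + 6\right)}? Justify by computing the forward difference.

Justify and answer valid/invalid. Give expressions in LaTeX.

Invalid: residual \frac{9 \left(- 4 k - 9\right)}{k^{6} + 21 k^{5} + 175 k^{4} + 735 k^{3} + 1624 k^{2} + 1764 k + 720} ≠ 0.

s_(k+1) = -3/((k + 4)*(k + 5)*(k + 6))
s_(k+1) − s_k = 9/((k + 3)*(k + 4)*(k + 5)*(k + 6))
(s_(k+1) − s_k) − t_k = 9*(-4*k - 9)/(k**6 + 21*k**5 + 175*k**4 + 735*k**3 + 1624*k**2 + 1764*k + 720)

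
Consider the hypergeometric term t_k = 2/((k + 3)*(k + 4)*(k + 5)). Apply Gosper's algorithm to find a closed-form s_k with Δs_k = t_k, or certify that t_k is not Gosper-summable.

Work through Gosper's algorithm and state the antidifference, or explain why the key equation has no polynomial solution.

Step 1: r(k) = (k + 3)/(k + 6).
Factor: A=k + 3; B=k + 6; C=1.
Set up (k + 3)·f(k+1) − (k + 5)·f(k) − (1) = 0.
Bound: deg f ≤ 2.
Solve for f: f(k) = k*(k + 7)/24 (degree 2 ≤ 2).
Certificate R = B(k−1)f/C = k*(k + 5)*(k + 7)/24 gives s_k = k*(k + 7)/(12*(k + 3)*(k + 4)).
Δs = 2/(k**3 + 12*k**2 + 47*k + 60), as required.

s_k = k*(k + 7)/(12*(k + 3)*(k + 4))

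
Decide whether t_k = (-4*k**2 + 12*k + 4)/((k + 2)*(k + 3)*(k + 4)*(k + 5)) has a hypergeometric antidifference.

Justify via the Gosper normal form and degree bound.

Compute t_(k+1)/t_k: get (k + 2)*(3*k - (k + 1)**2 + 4)/((k + 6)*(-k**2 + 3*k + 1)).
Take A(k)=k + 2, B(k)=k + 6, C(k)=k**2 - 3*k - 1.
Solve (k + 2)·f(k+1) − (k + 5)·f(k) = k**2 - 3*k - 1.
d = 3 from the (1,1,2) case.
Solve for f: f(k) = k*(k**2 - 15*k + 2)/24 (degree 3 ≤ 3).
Then R = B(k−1)f/C = k*(k + 5)*(k**2 - 15*k + 2)/(24*(k**2 - 3*k - 1)), so s_k = R(k)·t_k = -k*(k**2 - 15*k + 2)/(6*(k + 2)*(k + 3)*(k + 4)).
s_(k+1) − s_k = 4*(-k**2 + 3*k + 1)/(k**4 + 14*k**3 + 71*k**2 + 154*k + 120) = t_k.

Yes. s_k = -k*(k**2 - 15*k + 2)/(6*(k + 2)*(k + 3)*(k + 4)).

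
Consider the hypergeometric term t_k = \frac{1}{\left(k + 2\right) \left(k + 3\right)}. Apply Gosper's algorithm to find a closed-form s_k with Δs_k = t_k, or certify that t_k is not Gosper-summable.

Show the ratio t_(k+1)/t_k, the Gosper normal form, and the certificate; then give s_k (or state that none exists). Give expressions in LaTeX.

r(k) = (k + 2)/(k + 4) after simplifying.
Gosper form: A/B · C(k+1)/C(k) with A=k + 2, B=k + 4, C=1.
f must satisfy (k + 2)·f(k+1) − (k + 3)·f(k) = 1.
From deg A=1, deg B=1, deg C=0: d=1.
Solving with deg f ≤ 1: f(k) = k/2.
So s_k = (B(k−1)f/C)·t_k = (k*(k + 3)/2)·t_k = k/(2*(k + 2)).
Δs = 1/(k**2 + 5*k + 6), as required.

s_k = \frac{k}{2 \left(k + 2\right)}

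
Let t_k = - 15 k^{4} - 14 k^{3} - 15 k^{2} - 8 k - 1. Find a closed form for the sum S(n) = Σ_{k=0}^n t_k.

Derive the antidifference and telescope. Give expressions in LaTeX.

S(n) = - 3 n^{5} - 11 n^{4} - 17 n^{3} - 15 n^{2} - 7 n - 1

Compute t_(k+1)/t_k: get (15*k**4 + 74*k**3 + 147*k**2 + 140*k + 53)/(15*k**4 + 14*k**3 + 15*k**2 + 8*k + 1).
Gosper form: A/B · C(k+1)/C(k) with A=1, B=1, C=k**4 + 14*k**3/15 + k**2 + 8*k/15 + 1/15.
Set up (1)·f(k+1) − (1)·f(k) − (k**4 + 14*k**3/15 + k**2 + 8*k/15 + 1/15) = 0.
From deg A=0, deg B=0, deg C=4: d=5.
Match coefficients ⇒ f(k) = k*(k**2 - k + 1)*(3*k**2 - k - 1)/15.
R(k) = B(k−1)·f(k)/C(k) = k*(k**2 - k + 1)*(3*k**2 - k - 1)/(15*k**4 + 14*k**3 + 15*k**2 + 8*k + 1); s_k = R·t_k = -3*k**5 + 4*k**4 - 3*k**3 + k.
Δs = -15*k**4 - 14*k**3 - 15*k**2 - 8*k - 1, as required.
s_(n+1) = -3*n**5 - 11*n**4 - 17*n**3 - 15*n**2 - 7*n - 1 and s_(0) = 0, so S(n) = -3*n**5 - 11*n**4 - 17*n**3 - 15*n**2 - 7*n - 1.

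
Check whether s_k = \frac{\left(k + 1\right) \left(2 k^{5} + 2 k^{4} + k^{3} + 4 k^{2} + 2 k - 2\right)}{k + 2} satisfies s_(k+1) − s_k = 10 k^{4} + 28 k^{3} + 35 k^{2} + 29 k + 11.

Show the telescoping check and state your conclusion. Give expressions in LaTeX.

s_(k+1) = (2*k**6 + 16*k**5 + 53*k**4 + 97*k**3 + 109*k**2 + 71*k + 18)/(k + 3)
s_(k+1) − s_k = (10*k**6 + 70*k**5 + 189*k**4 + 282*k**3 + 271*k**2 + 162*k + 42)/(k**2 + 5*k + 6)
(s_(k+1) − s_k) − t_k = (-8*k**5 - 46*k**4 - 90*k**3 - 95*k**2 - 67*k - 24)/(k**2 + 5*k + 6)

Invalid: residual \frac{- 8 k^{5} - 46 k^{4} - 90 k^{3} - 95 k^{2} - 67 k - 24}{k^{2} + 5 k + 6} ≠ 0.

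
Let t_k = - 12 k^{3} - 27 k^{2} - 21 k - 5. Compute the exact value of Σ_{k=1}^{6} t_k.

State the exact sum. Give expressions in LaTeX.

Σ = -8220

Compute t_(k+1)/t_k: get (12*k**3 + 63*k**2 + 111*k + 65)/(12*k**3 + 27*k**2 + 21*k + 5).
Take A(k)=1, B(k)=1, C(k)=k**3 + 9*k**2/4 + 7*k/4 + 5/12.
f must satisfy (1)·f(k+1) − (1)·f(k) = k**3 + 9*k**2/4 + 7*k/4 + 5/12.
Bound: deg f ≤ 4.
Solve for f: f(k) = k*(3*k**3 + 3*k**2 - 1)/12 (degree 4 ≤ 4).
Certificate R = B(k−1)f/C = k*(3*k**3 + 3*k**2 - 1)/(12*k**3 + 27*k**2 + 21*k + 5) gives s_k = -3*k**4 - 3*k**3 + k.
Verify: -12*k**3 - 27*k**2 - 21*k - 5 matches t_k.
Σ_(k=1)^(6) t_k = s_(7) − s_(1) = -8225 − (-5) = -8220.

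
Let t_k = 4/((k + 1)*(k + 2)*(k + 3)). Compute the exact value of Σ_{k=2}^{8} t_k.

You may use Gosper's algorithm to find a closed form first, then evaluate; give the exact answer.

Σ = 49/330

Compute t_(k+1)/t_k: get (k + 1)/(k + 4).
A = k + 1, B = k + 4, C = 1.
Need (k + 1)·f(k+1) − (k + 3)·f(k) = 1.
deg f ≤ 2 (via 1,1,0).
Match coefficients ⇒ f(k) = k*(k + 3)/4.
Certificate R = B(k−1)f/C = k*(k + 3)**2/4 gives s_k = k*(k + 3)/((k + 1)*(k + 2)).
Check: Δs_k = 4/(k**3 + 6*k**2 + 11*k + 6). ✓
Telescoping: Σ = s_(9) − s_(2) = 54/55 − (5/6) = 49/330.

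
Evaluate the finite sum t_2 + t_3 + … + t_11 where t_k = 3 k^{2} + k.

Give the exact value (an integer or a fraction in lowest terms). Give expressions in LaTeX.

Σ = 1580

The ratio is (k + 3*(k + 1)**2 + 1)/(k*(3*k + 1)).
Normal form (A,B,C) = (1, 1, k**2 + k/3).
Set up (1)·f(k+1) − (1)·f(k) − (k**2 + k/3) = 0.
From deg A=0, deg B=0, deg C=2: d=3.
Solving with deg f ≤ 3: f(k) = k**2*(k - 1)/3.
Get s_k = R·t_k = k**2*(k - 1) with R(k) = B(k−1)f(k)/C(k) = k*(k - 1)/(3*k + 1).
s_(k+1) − s_k = k*(3*k + 1) = t_k.
Evaluate s at k=12 and k=2: 1584 and 4; difference 1580.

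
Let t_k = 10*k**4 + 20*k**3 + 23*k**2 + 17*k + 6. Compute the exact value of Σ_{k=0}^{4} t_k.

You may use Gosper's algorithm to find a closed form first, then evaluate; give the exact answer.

r(k) = (10*k**4 + 60*k**3 + 143*k**2 + 163*k + 76)/(10*k**4 + 20*k**3 + 23*k**2 + 17*k + 6) after simplifying.
Factor: A=1; B=1; C=k**4 + 2*k**3 + 23*k**2/10 + 17*k/10 + 3/5.
Key eq: (1)·f(k+1) = (1)·f(k) + (k**4 + 2*k**3 + 23*k**2/10 + 17*k/10 + 3/5).
d = 5 from the (0,0,4) case.
Match coefficients ⇒ f(k) = k*(2*k**4 + k**2 + 2*k + 1)/10.
R(k) = B(k−1)·f(k)/C(k) = k*(2*k**4 + k**2 + 2*k + 1)/(10*k**4 + 20*k**3 + 23*k**2 + 17*k + 6); s_k = R·t_k = k*(2*k**4 + k**2 + 2*k + 1).
Δs = 10*k**4 + 20*k**3 + 23*k**2 + 17*k + 6, as required.
Evaluate s at k=5 and k=0: 6430 and 0; difference 6430.

Σ = 6430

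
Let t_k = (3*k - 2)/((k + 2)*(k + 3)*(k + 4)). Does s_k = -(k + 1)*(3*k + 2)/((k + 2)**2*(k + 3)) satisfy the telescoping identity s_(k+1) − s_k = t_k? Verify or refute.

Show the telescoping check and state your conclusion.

s_(k+1) = -(k + 2)*(3*k + 5)/((k + 3)**2*(k + 4))
s_(k+1) − s_k = ((k + 1)*(k + 3)*(k + 4)*(3*k + 2) - (k + 2)**3*(3*k + 5))/((k + 2)**2*(k + 3)**2*(k + 4))
(s_(k+1) − s_k) − t_k = 2*(-3*k**2 - 9*k - 2)/(k**5 + 14*k**4 + 77*k**3 + 208*k**2 + 276*k + 144)

Invalid: residual 2*(-3*k**2 - 9*k - 2)/(k**5 + 14*k**4 + 77*k**3 + 208*k**2 + 276*k + 144) ≠ 0.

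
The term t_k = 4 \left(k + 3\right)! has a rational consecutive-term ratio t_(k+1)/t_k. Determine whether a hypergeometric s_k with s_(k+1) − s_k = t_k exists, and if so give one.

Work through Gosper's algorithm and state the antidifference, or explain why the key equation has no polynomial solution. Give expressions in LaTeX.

no hypergeometric antidifference exists

Compute t_(k+1)/t_k: get k + 4.
Factor: A=k + 4; B=1; C=1.
Solve (k + 4)·f(k+1) − (1)·f(k) = 1.
deg f ≤ -1 (via 1,0,0).
deg f ≤ -1 is impossible — no certificate.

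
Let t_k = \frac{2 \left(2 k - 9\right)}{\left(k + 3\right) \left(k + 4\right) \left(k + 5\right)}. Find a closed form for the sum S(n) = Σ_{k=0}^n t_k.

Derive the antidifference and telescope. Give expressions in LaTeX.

S(n) = \frac{- n^{2} - 25 n - 24}{4 \left(n^{2} + 9 n + 20\right)}

Step 1: r(k) = (k + 3)*(2*k - 7)/((k + 6)*(2*k - 9)).
Take A(k)=k + 3, B(k)=k + 6, C(k)=k - 9/2.
f must satisfy (k + 3)·f(k+1) − (k + 5)·f(k) = k - 9/2.
Bound: deg f ≤ 2.
Coefficient equations give f(k) = -k*(k + 23)/16.
Get s_k = R·t_k = k*(-k - 23)/(4*(k + 3)*(k + 4)) with R(k) = B(k−1)f(k)/C(k) = -k*(k + 5)*(k + 23)/(8*(2*k - 9)).
Verify: 2*(2*k - 9)/(k**3 + 12*k**2 + 47*k + 60) matches t_k.
s_(n+1) = (-n**2 - 25*n - 24)/(4*(n**2 + 9*n + 20)) and s_(0) = 0, so S(n) = (-n**2 - 25*n - 24)/(4*(n**2 + 9*n + 20)).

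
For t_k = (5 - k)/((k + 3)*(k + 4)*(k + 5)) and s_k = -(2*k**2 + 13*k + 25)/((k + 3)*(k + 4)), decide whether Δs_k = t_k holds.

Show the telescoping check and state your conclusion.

s_(k+1) = (-13*k - 2*(k + 1)**2 - 38)/((k + 4)*(k + 5))
s_(k+1) − s_k = (5 - k)/(k**3 + 12*k**2 + 47*k + 60)
(s_(k+1) − s_k) − t_k = 0

valid; difference matches t_k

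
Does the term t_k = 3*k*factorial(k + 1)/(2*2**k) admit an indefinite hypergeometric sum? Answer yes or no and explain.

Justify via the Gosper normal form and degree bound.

r(k) = (k + 1)*(k + 2)/(2*k) after simplifying.
Take A(k)=k/2 + 1, B(k)=1, C(k)=k.
Solve (k/2 + 1)·f(k+1) − (1)·f(k) = k.
d = 0 from the (1,0,1) case.
A polynomial solution: f(k) = 2.
Then R = B(k−1)f/C = 2/k, so s_k = R(k)·t_k = 3*factorial(k + 1)/2**k.
Δs = 3*k*factorial(k + 1)/(2*2**k), as required.

Yes. s_k = 3*factorial(k + 1)/2**k.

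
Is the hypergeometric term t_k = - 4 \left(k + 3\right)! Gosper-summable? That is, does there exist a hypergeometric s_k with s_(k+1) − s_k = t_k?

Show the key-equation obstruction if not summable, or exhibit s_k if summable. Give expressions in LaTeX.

t_(k+1)/t_k = k + 4.
Take A(k)=k + 4, B(k)=1, C(k)=1.
Set up (k + 4)·f(k+1) − (1)·f(k) − (1) = 0.
d = -1 from the (1,0,0) case.
deg f ≤ -1 is impossible — no certificate.

No — key equation has no polynomial f.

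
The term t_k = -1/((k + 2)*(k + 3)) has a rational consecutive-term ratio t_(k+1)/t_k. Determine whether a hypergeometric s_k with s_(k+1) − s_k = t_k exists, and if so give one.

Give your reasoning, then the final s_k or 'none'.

s_k = -k/(2*k + 4)

t_(k+1)/t_k = (k + 2)/(k + 4).
Gosper form: A/B · C(k+1)/C(k) with A=k + 2, B=k + 4, C=1.
Need (k + 2)·f(k+1) − (k + 3)·f(k) = 1.
From deg A=1, deg B=1, deg C=0: d=1.
Match coefficients ⇒ f(k) = k/2.
Certificate R = B(k−1)f/C = k*(k + 3)/2 gives s_k = -k/(2*k + 4).
Verify: -1/(k**2 + 5*k + 6) matches t_k.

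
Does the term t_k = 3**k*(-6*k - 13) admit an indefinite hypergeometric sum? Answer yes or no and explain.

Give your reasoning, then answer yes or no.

Yes. s_k = 3**k*(-3*k - 2).

r(k) = 3*(6*k + 19)/(6*k + 13) after simplifying.
Gosper form: A/B · C(k+1)/C(k) with A=3, B=1, C=k + 13/6.
Need (3)·f(k+1) − (1)·f(k) = k + 13/6.
d = 1 from the (0,0,1) case.
Match coefficients ⇒ f(k) = (3*k + 2)/6.
Certificate R = B(k−1)f/C = (3*k + 2)/(6*k + 13) gives s_k = 3**k*(-3*k - 2).
Verify: 3**k*(-6*k - 13) matches t_k.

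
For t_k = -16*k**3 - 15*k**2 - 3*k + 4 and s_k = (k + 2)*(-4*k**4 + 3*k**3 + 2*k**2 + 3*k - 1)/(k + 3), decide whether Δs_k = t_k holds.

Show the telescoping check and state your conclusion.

Invalid: residual (12*k**4 + 66*k**3 + 50*k**2 + 8*k - 13)/(k**2 + 7*k + 12) ≠ 0.

s_(k+1) = (-4*k**5 - 25*k**4 - 52*k**3 - 39*k**2 + 3*k + 9)/(k + 4)
s_(k+1) − s_k = (-16*k**5 - 115*k**4 - 234*k**3 - 147*k**2 + 35)/(k**2 + 7*k + 12)
(s_(k+1) − s_k) − t_k = (12*k**4 + 66*k**3 + 50*k**2 + 8*k - 13)/(k**2 + 7*k + 12)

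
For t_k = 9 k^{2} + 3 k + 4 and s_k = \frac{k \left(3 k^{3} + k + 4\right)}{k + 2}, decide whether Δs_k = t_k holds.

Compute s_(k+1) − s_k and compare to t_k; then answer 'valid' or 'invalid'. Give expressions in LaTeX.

Invalid: residual \frac{2 \left(- 3 k^{3} - 12 k^{2} - 3 k - 4\right)}{k^{2} + 5 k + 6} ≠ 0.

s_(k+1) = (k + 1)*(k + 3*(k + 1)**3 + 5)/(k + 3)
s_(k+1) − s_k = (9*k**4 + 42*k**3 + 49*k**2 + 32*k + 16)/(k**2 + 5*k + 6)
(s_(k+1) − s_k) − t_k = 2*(-3*k**3 - 12*k**2 - 3*k - 4)/(k**2 + 5*k + 6)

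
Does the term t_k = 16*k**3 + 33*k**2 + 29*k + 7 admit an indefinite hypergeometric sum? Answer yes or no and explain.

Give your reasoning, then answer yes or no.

Yes. s_k = k*(4*k**3 + 3*k**2 + 2*k - 2).

Compute t_(k+1)/t_k: get (16*k**3 + 81*k**2 + 143*k + 85)/(16*k**3 + 33*k**2 + 29*k + 7).
Normal form (A,B,C) = (1, 1, k**3 + 33*k**2/16 + 29*k/16 + 7/16).
Set up (1)·f(k+1) − (1)·f(k) − (k**3 + 33*k**2/16 + 29*k/16 + 7/16) = 0.
d = 4 from the (0,0,3) case.
Solve for f: f(k) = k*(4*k**3 + 3*k**2 + 2*k - 2)/16 (degree 4 ≤ 4).
Then R = B(k−1)f/C = k*(4*k**3 + 3*k**2 + 2*k - 2)/(16*k**3 + 33*k**2 + 29*k + 7), so s_k = R(k)·t_k = k*(4*k**3 + 3*k**2 + 2*k - 2).
Check: Δs_k = 16*k**3 + 33*k**2 + 29*k + 7. ✓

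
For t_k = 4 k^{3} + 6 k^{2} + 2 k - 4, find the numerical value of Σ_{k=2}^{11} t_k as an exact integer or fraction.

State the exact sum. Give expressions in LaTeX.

Σ = 20540

Compute t_(k+1)/t_k: get (2*k**3 + 9*k**2 + 13*k + 4)/(2*k**3 + 3*k**2 + k - 2).
So A=1 and B=1, with C=k**3 + 3*k**2/2 + k/2 - 1.
Need (1)·f(k+1) − (1)·f(k) = k**3 + 3*k**2/2 + k/2 - 1.
deg f ≤ 4 (via 0,0,3).
Coefficient equations give f(k) = k*(k**3 - k - 4)/4.
Certificate R = B(k−1)f/C = k*(k**3 - k - 4)/(2*(2*k**3 + 3*k**2 + k - 2)) gives s_k = k*(k**3 - k - 4).
Δs = 4*k**3 + 6*k**2 + 2*k - 4, as required.
Σ_(k=2)^(11) t_k = s_(12) − s_(2) = 20544 − (4) = 20540.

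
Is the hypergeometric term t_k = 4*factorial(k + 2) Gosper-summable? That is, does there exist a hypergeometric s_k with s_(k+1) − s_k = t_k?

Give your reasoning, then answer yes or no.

t_(k+1)/t_k = k + 3.
A = k + 3, B = 1, C = 1.
f must satisfy (k + 3)·f(k+1) − (1)·f(k) = 1.
d = -1 from the (1,0,0) case.
Negative degree bound (-1): no f exists, t_k not Gosper-summable.

No; the degree bound rules out any f.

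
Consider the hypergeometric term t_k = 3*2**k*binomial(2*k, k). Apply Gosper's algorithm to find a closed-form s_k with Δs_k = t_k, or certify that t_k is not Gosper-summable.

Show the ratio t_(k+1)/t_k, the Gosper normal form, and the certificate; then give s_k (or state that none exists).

The ratio is 4*(2*k + 1)/(k + 1).
A = 8*k + 4, B = k + 1, C = 1.
f must satisfy (8*k + 4)·f(k+1) − (k)·f(k) = 1.
Bound: deg f ≤ -1.
Bound -1 < 0, so the key equation has no polynomial solution.

none — t_k is not Gosper-summable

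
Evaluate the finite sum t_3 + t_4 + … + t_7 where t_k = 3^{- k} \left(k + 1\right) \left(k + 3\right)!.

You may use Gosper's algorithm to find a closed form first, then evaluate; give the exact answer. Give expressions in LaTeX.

The ratio is (k + 2)*(k + 4)/(3*(k + 1)).
Take A(k)=k/3 + 4/3, B(k)=1, C(k)=k + 1.
Key eq: (k/3 + 4/3)·f(k+1) = (1)·f(k) + (k + 1).
Bound: deg f ≤ 0.
Solve for f: f(k) = 3 (degree 0 ≤ 0).
R(k) = B(k−1)·f(k)/C(k) = 3/(k + 1); s_k = R·t_k = 3**(1 - k)*factorial(k + 3).
Verify: (k + 1)*factorial(k + 3)/3**k matches t_k.
Σ_(k=3)^(7) t_k = s_(8) − s_(3) = 492800/27 − (80) = 490640/27.

Σ = 490640/27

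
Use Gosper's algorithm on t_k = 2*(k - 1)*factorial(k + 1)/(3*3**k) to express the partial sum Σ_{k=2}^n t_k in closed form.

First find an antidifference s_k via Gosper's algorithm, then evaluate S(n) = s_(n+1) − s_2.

S(n) = -4/3 + 2*factorial(n + 2)/(3*3**n)

Step 1: r(k) = k*(k + 2)/(3*(k - 1)).
So A=k/3 + 2/3 and B=1, with C=k - 1.
Need (k/3 + 2/3)·f(k+1) − (1)·f(k) = k - 1.
Degrees (1,0,1) ⇒ d ≤ 0.
Coefficient equations give f(k) = 3.
Then R = B(k−1)f/C = 3/(k - 1), so s_k = R(k)·t_k = 2*factorial(k + 1)/3**k.
s_(k+1) − s_k = 2*(k - 1)*factorial(k + 1)/(3*3**k) = t_k.
Telescope: S(n) = s_(n+1) − s_(2) = 2*3**(-n - 1)*factorial(n + 2) − (4/3) = -4/3 + 2*factorial(n + 2)/(3*3**n).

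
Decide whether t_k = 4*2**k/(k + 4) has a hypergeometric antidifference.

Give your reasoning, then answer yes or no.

r(k) = 2*(k + 4)/(k + 5) after simplifying.
Gosper form: A/B · C(k+1)/C(k) with A=2*k + 8, B=k + 5, C=1.
f must satisfy (2*k + 8)·f(k+1) − (k + 4)·f(k) = 1.
Bound: deg f ≤ -1.
Bound -1 < 0, so the key equation has no polynomial solution.

No — key equation has no polynomial f.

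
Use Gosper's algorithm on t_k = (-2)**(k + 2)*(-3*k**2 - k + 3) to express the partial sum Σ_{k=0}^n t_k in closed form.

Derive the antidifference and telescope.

S(n) = -8*(-2)**n*n**2 - 8*(-2)**n*n + 8*(-2)**n + 4

r(k) = 2*(-k - 3*(k + 1)**2 + 2)/(3*k**2 + k - 3) after simplifying.
A = -2, B = 1, C = k**2 + k/3 - 1.
Need (-2)·f(k+1) − (1)·f(k) = k**2 + k/3 - 1.
Degrees (0,0,2) ⇒ d ≤ 2.
Match coefficients ⇒ f(k) = -(k**2 - k - 1)/3.
Then R = B(k−1)f/C = -(k**2 - k - 1)/(3*k**2 + k - 3), so s_k = R(k)·t_k = (-2)**(k + 2)*(k**2 - k - 1).
s_(k+1) − s_k = (-2)**(k + 2)*(-3*k**2 - k + 3) = t_k.
Telescope: S(n) = s_(n+1) − s_(0) = (-2)**(n + 3)*(n**2 + n - 1) − (-4) = -8*(-2)**n*n**2 - 8*(-2)**n*n + 8*(-2)**n + 4.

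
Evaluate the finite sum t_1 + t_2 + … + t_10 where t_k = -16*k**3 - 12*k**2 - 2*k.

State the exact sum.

Step 1: r(k) = (8*k**3 + 30*k**2 + 37*k + 15)/(k*(8*k**2 + 6*k + 1)).
So A=1 and B=1, with C=k**3 + 3*k**2/4 + k/8.
Solve (1)·f(k+1) − (1)·f(k) = k**3 + 3*k**2/4 + k/8.
From deg A=0, deg B=0, deg C=3: d=4.
A polynomial solution: f(k) = k*(k - 1)*(2*k - 1)*(2*k + 1)/16.
Certificate R = B(k−1)f/C = (k - 1)*(2*k - 1)/(2*(4*k + 1)) gives s_k = k*(-4*k**3 + 4*k**2 + k - 1).
Verify: 2*k*(-8*k**2 - 6*k - 1) matches t_k.
Σ_(k=1)^(10) t_k = s_(11) − s_(1) = -53130 − (0) = -53130.

Σ = -53130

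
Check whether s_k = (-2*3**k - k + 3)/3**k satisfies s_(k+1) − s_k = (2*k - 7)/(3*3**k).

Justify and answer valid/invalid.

valid (s_(k+1) − s_k reduces to t_k)

s_(k+1) = (-6*3**k - k + 2)/(3*3**k)
s_(k+1) − s_k = (2*k - 7)/(3*3**k)
(s_(k+1) − s_k) − t_k = 0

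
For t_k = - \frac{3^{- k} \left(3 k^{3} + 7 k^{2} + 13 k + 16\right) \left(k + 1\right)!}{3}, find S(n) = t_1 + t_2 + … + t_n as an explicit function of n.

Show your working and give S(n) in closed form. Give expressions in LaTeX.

Ratio r(k) = (3*k**4 + 22*k**3 + 68*k**2 + 111*k + 78)/(3*(3*k**3 + 7*k**2 + 13*k + 16)).
Normal form (A,B,C) = (k/3 + 2/3, 1, k**3 + 7*k**2/3 + 13*k/3 + 16/3).
Key eq: (k/3 + 2/3)·f(k+1) = (1)·f(k) + (k**3 + 7*k**2/3 + 13*k/3 + 16/3).
Bound: deg f ≤ 2.
Solving with deg f ≤ 2: f(k) = 3*k**2 + 4*k - 2.
So s_k = (B(k−1)f/C)·t_k = (3*(3*k**2 + 4*k - 2)/(3*k**3 + 7*k**2 + 13*k + 16))·t_k = -(3*k**2 + 4*k - 2)*factorial(k + 1)/3**k.
s_(k+1) − s_k = -(3*k**3 + 7*k**2 + 13*k + 16)*factorial(k + 1)/(3*3**k) = t_k.
Σ_(k=1)^n t_k = s_(n+1) − s_(1) = (-3**(-n - 1)*(3*n**2 + 10*n + 5)*factorial(n + 2)) − (-10/3), i.e. 3**(-n - 1)*(10*3**n - 3*n**4*factorial(n) - 19*n**3*factorial(n) - 41*n**2*factorial(n) - 35*n*factorial(n) - 10*factorial(n)).

S(n) = 3^{- n - 1} \left(10 \cdot 3^{n} - 3 n^{4} n! - 19 n^{3} n! - 41 n^{2} n! - 35 n n! - 10 n!\right)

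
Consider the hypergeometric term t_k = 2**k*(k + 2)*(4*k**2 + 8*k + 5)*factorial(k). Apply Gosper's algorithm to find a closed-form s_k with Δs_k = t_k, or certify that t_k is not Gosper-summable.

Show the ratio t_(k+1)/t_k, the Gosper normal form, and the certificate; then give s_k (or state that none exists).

The ratio is 2*(k + 1)*(k + 3)*(8*k + 4*(k + 1)**2 + 13)/((k + 2)*(4*k**2 + 8*k + 5)).
So A=2*k + 2 and B=1, with C=k**3 + 4*k**2 + 21*k/4 + 5/2.
Solve (2*k + 2)·f(k+1) − (1)·f(k) = k**3 + 4*k**2 + 21*k/4 + 5/2.
d = 2 from the (1,0,3) case.
A polynomial solution: f(k) = k*(2*k + 3)/4.
R(k) = B(k−1)·f(k)/C(k) = k*(2*k + 3)/((k + 2)*(4*k**2 + 8*k + 5)); s_k = R·t_k = 2**k*k*(2*k + 3)*factorial(k).
Δs = 2**k*(k + 2)*(4*k**2 + 8*k + 5)*factorial(k), as required.

s_k = 2**k*k*(2*k + 3)*factorial(k)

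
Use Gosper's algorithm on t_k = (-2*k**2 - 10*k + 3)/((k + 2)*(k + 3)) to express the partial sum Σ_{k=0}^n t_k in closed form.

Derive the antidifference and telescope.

S(n) = (-4*n**2 - n + 3)/(2*(n + 3))

t_(k+1)/t_k = (k + 2)*(10*k + 2*(k + 1)**2 + 7)/((k + 4)*(2*k**2 + 10*k - 3)).
Normal form (A,B,C) = (k + 2, k + 4, k**2 + 5*k - 3/2).
Solve (k + 2)·f(k+1) − (k + 3)·f(k) = k**2 + 5*k - 3/2.
deg f ≤ 2 (via 1,1,2).
Match coefficients ⇒ f(k) = k*(4*k - 7)/4.
Get s_k = R·t_k = k*(7 - 4*k)/(2*(k + 2)) with R(k) = B(k−1)f(k)/C(k) = k*(k + 3)*(4*k - 7)/(2*(2*k**2 + 10*k - 3)).
Verify: (-2*k**2 - 10*k + 3)/(k**2 + 5*k + 6) matches t_k.
Evaluate: s_(n+1) = (-4*n**2 - n + 3)/(2*(n + 3)); subtract s_(0) = 0 ⇒ S(n) = (-4*n**2 - n + 3)/(2*(n + 3)).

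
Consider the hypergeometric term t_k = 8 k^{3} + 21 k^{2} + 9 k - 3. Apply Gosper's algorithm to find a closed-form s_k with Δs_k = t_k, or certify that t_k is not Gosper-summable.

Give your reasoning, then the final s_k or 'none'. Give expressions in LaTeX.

s_k = k \left(2 k^{3} + 3 k^{2} - 4 k - 4\right)

Step 1: r(k) = (8*k**3 + 45*k**2 + 75*k + 35)/(8*k**3 + 21*k**2 + 9*k - 3).
Gosper form: A/B · C(k+1)/C(k) with A=1, B=1, C=k**3 + 21*k**2/8 + 9*k/8 - 3/8.
Solve (1)·f(k+1) − (1)·f(k) = k**3 + 21*k**2/8 + 9*k/8 - 3/8.
d = 4 from the (0,0,3) case.
Solving with deg f ≤ 4: f(k) = k*(k + 2)*(2*k**2 - k - 2)/8.
R(k) = B(k−1)·f(k)/C(k) = k*(k + 2)*(2*k**2 - k - 2)/(8*k**3 + 21*k**2 + 9*k - 3); s_k = R·t_k = k*(2*k**3 + 3*k**2 - 4*k - 4).
Check: Δs_k = 8*k**3 + 21*k**2 + 9*k - 3. ✓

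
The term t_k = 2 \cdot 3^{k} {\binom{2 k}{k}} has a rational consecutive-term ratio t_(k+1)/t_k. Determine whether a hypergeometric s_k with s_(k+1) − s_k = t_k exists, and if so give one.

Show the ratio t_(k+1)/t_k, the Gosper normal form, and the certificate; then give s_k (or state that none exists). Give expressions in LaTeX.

not Gosper-summable; s_k does not exist

r(k) = 6*(2*k + 1)/(k + 1) after simplifying.
Normal form (A,B,C) = (12*k + 6, k + 1, 1).
f must satisfy (12*k + 6)·f(k+1) − (k)·f(k) = 1.
From deg A=1, deg B=1, deg C=0: d=-1.
deg f ≤ -1 is impossible — no certificate.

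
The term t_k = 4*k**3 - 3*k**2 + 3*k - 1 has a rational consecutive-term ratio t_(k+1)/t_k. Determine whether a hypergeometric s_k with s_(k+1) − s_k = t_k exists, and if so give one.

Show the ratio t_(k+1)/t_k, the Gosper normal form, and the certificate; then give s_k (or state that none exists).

s_k = k*(k**3 - 3*k**2 + 4*k - 3)

Ratio r(k) = (4*k**3 + 9*k**2 + 9*k + 3)/(4*k**3 - 3*k**2 + 3*k - 1).
Normal form (A,B,C) = (1, 1, k**3 - 3*k**2/4 + 3*k/4 - 1/4).
Set up (1)·f(k+1) − (1)·f(k) − (k**3 - 3*k**2/4 + 3*k/4 - 1/4) = 0.
From deg A=0, deg B=0, deg C=3: d=4.
A polynomial solution: f(k) = k*(k**3 - 3*k**2 + 4*k - 3)/4.
R(k) = B(k−1)·f(k)/C(k) = k*(k**3 - 3*k**2 + 4*k - 3)/(4*k**3 - 3*k**2 + 3*k - 1); s_k = R·t_k = k*(k**3 - 3*k**2 + 4*k - 3).
s_(k+1) − s_k = 4*k**3 - 3*k**2 + 3*k - 1 = t_k.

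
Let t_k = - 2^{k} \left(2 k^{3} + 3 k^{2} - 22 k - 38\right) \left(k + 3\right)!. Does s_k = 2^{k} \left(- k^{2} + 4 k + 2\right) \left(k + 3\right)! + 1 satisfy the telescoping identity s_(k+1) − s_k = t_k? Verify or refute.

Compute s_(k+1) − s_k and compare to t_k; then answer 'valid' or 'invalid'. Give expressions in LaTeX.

s_(k+1) = 2**(k + 1)*(4*k - (k + 1)**2 + 6)*factorial(k + 4) + 1
s_(k+1) − s_k = -2**k*(2*k**3 + 3*k**2 - 22*k - 38)*factorial(k + 3)
(s_(k+1) − s_k) − t_k = 0

valid; difference matches t_k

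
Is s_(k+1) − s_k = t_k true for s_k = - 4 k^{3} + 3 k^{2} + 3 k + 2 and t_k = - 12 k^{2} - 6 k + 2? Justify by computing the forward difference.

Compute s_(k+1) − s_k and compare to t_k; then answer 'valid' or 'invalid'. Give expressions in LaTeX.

s_(k+1) = -4*k**3 - 9*k**2 - 3*k + 4
s_(k+1) − s_k = -12*k**2 - 6*k + 2
(s_(k+1) − s_k) − t_k = 0

valid (s_(k+1) − s_k reduces to t_k)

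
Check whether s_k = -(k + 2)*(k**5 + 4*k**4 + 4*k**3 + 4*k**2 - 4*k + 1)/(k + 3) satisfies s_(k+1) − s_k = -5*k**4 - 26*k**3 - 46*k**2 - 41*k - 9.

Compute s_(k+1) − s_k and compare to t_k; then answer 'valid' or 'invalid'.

s_(k+1) = (-k**6 - 12*k**5 - 57*k**4 - 140*k**3 - 187*k**2 - 121*k - 30)/(k + 4)
s_(k+1) − s_k = (-5*k**6 - 57*k**5 - 251*k**4 - 555*k**3 - 673*k**2 - 419*k - 82)/(k**2 + 7*k + 12)
(s_(k+1) − s_k) − t_k = (4*k**5 + 37*k**4 + 120*k**3 + 175*k**2 + 136*k + 26)/(k**2 + 7*k + 12)

Invalid: residual (4*k**5 + 37*k**4 + 120*k**3 + 175*k**2 + 136*k + 26)/(k**2 + 7*k + 12) ≠ 0.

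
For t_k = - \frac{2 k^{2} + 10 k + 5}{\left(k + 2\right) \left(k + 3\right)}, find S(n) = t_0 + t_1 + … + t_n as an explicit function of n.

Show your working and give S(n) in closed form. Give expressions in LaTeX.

Step 1: r(k) = (k + 2)*(10*k + 2*(k + 1)**2 + 15)/((k + 4)*(2*k**2 + 10*k + 5)).
Factor: A=k + 2; B=k + 4; C=k**2 + 5*k + 5/2.
f must satisfy (k + 2)·f(k+1) − (k + 3)·f(k) = k**2 + 5*k + 5/2.
deg f ≤ 2 (via 1,1,2).
A polynomial solution: f(k) = k*(4*k + 1)/4.
Get s_k = R·t_k = k*(-4*k - 1)/(2*(k + 2)) with R(k) = B(k−1)f(k)/C(k) = k*(k + 3)*(4*k + 1)/(2*(2*k**2 + 10*k + 5)).
Check: Δs_k = (-2*k**2 - 10*k - 5)/(k**2 + 5*k + 6). ✓
Telescope: S(n) = s_(n+1) − s_(0) = (-4*n**2 - 9*n - 5)/(2*(n + 3)) − (0) = (-4*n**2 - 9*n - 5)/(2*(n + 3)).

S(n) = \frac{- 4 n^{2} - 9 n - 5}{2 \left(n + 3\right)}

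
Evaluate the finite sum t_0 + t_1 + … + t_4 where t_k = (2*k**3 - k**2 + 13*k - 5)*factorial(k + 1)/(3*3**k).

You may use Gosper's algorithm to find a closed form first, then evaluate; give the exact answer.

Compute t_(k+1)/t_k: get (k + 2)*(13*k + 2*(k + 1)**3 - (k + 1)**2 + 8)/(3*(2*k**3 - k**2 + 13*k - 5)).
Gosper form: A/B · C(k+1)/C(k) with A=k/3 + 2/3, B=1, C=k**3 - k**2/2 + 13*k/2 - 5/2.
Set up (k/3 + 2/3)·f(k+1) − (1)·f(k) − (k**3 - k**2/2 + 13*k/2 - 5/2) = 0.
d = 2 from the (1,0,3) case.
A polynomial solution: f(k) = 3*(2*k**2 - 3*k + 3)/2.
R(k) = B(k−1)·f(k)/C(k) = 3*(2*k**2 - 3*k + 3)/(2*k**3 - k**2 + 13*k - 5); s_k = R·t_k = (2*k**2 - 3*k + 3)*factorial(k + 1)/3**k.
Check: Δs_k = (2*k**3 - k**2 + 13*k - 5)*factorial(k + 1)/(3*3**k). ✓
Evaluate s at k=5 and k=0: 3040/27 and 3; difference 2959/27.

Σ = 2959/27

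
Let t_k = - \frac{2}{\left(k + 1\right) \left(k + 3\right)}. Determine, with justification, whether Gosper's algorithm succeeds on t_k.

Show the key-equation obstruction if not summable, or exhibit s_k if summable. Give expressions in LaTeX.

Yes. s_k = \frac{k \left(- 3 k - 5\right)}{2 \left(k + 1\right) \left(k + 2\right)}.

Compute t_(k+1)/t_k: get (k + 1)*(k + 3)/((k + 2)*(k + 4)).
A = k + 1, B = k + 4, C = k + 2.
Solve (k + 1)·f(k+1) − (k + 3)·f(k) = k + 2.
From deg A=1, deg B=1, deg C=1: d=2.
A polynomial solution: f(k) = k*(3*k + 5)/4.
Certificate R = B(k−1)f/C = k*(k + 3)*(3*k + 5)/(4*(k + 2)) gives s_k = k*(-3*k - 5)/(2*(k + 1)*(k + 2)).
Check: Δs_k = -2/(k**2 + 4*k + 3). ✓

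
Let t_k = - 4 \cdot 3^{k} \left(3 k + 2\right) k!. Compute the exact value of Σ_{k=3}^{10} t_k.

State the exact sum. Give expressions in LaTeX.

Σ = -28284565477752

t_(k+1)/t_k = 3*(k + 1)*(3*k + 5)/(3*k + 2).
A = 3*k + 3, B = 1, C = k + 2/3.
Solve (3*k + 3)·f(k+1) − (1)·f(k) = k + 2/3.
Degrees (1,0,1) ⇒ d ≤ 0.
Match coefficients ⇒ f(k) = 1/3.
Certificate R = B(k−1)f/C = 1/(3*k + 2) gives s_k = -4*3**k*factorial(k).
s_(k+1) − s_k = -4*3**k*(3*k + 2)*factorial(k) = t_k.
Evaluate s at k=11 and k=3: -28284565478400 and -648; difference -28284565477752.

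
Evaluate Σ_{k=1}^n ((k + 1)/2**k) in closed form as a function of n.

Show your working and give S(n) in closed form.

r(k) = (k + 2)/(2*(k + 1)) after simplifying.
So A=1/2 and B=1, with C=k + 1.
Set up (1/2)·f(k+1) − (1)·f(k) − (k + 1) = 0.
Degrees (0,0,1) ⇒ d ≤ 1.
Solve for f: f(k) = -2*(k + 2) (degree 1 ≤ 1).
So s_k = (B(k−1)f/C)·t_k = (-2*(k + 2)/(k + 1))·t_k = 2**(1 - k)*(-k - 2).
Δs = (k + 1)/2**k, as required.
Telescope: S(n) = s_(n+1) − s_(1) = (-n - 3)/2**n − (-3) = (3*2**n - n - 3)/2**n.

S(n) = (3*2**n - n - 3)/2**n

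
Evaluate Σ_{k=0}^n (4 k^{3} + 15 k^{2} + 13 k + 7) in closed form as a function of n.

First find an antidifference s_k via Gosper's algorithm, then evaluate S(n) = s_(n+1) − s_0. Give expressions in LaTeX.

S(n) = n^{4} + 7 n^{3} + 15 n^{2} + 16 n + 7

The ratio is (4*k**3 + 27*k**2 + 55*k + 39)/(4*k**3 + 15*k**2 + 13*k + 7).
A = 1, B = 1, C = k**3 + 15*k**2/4 + 13*k/4 + 7/4.
Key eq: (1)·f(k+1) = (1)·f(k) + (k**3 + 15*k**2/4 + 13*k/4 + 7/4).
From deg A=0, deg B=0, deg C=3: d=4.
Solve for f: f(k) = k*(k**3 + 3*k**2 + 3)/4 (degree 4 ≤ 4).
Get s_k = R·t_k = k*(k**3 + 3*k**2 + 3) with R(k) = B(k−1)f(k)/C(k) = k*(k**3 + 3*k**2 + 3)/(4*k**3 + 15*k**2 + 13*k + 7).
Check: Δs_k = 4*k**3 + 15*k**2 + 13*k + 7. ✓
s_(n+1) = n**4 + 7*n**3 + 15*n**2 + 16*n + 7 and s_(0) = 0, so S(n) = n**4 + 7*n**3 + 15*n**2 + 16*n + 7.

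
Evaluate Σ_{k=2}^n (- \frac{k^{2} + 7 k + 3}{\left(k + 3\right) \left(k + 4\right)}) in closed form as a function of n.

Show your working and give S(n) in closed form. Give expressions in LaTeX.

S(n) = \frac{- 5 n^{2} - 6 n + 11}{5 \left(n + 4\right)}

t_(k+1)/t_k = (k + 3)*(7*k + (k + 1)**2 + 10)/((k + 5)*(k**2 + 7*k + 3)).
Factor: A=k + 3; B=k + 5; C=k**2 + 7*k + 3.
Solve (k + 3)·f(k+1) − (k + 4)·f(k) = k**2 + 7*k + 3.
d = 2 from the (1,1,2) case.
A polynomial solution: f(k) = k**2.
R(k) = B(k−1)·f(k)/C(k) = k**2*(k + 4)/(k**2 + 7*k + 3); s_k = R·t_k = -k**2/(k + 3).
Check: Δs_k = (-k**2 - 7*k - 3)/(k**2 + 7*k + 12). ✓
Σ_(k=2)^n t_k = s_(n+1) − s_(2) = ((-n**2 - 2*n - 1)/(n + 4)) − (-4/5), i.e. (-5*n**2 - 6*n + 11)/(5*(n + 4)).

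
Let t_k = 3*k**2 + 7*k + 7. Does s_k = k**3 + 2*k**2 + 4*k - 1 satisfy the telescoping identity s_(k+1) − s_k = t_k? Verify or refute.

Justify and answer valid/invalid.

Valid — Δs_k = t_k.

s_(k+1) = k**3 + 5*k**2 + 11*k + 6
s_(k+1) − s_k = 3*k**2 + 7*k + 7
(s_(k+1) − s_k) − t_k = 0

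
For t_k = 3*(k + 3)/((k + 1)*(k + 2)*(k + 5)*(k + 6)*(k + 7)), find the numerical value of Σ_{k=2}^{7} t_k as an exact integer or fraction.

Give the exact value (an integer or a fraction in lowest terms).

Step 1: r(k) = (k + 1)*(k + 4)*(k + 5)/((k + 3)**2*(k + 8)).
Normal form (A,B,C) = (k + 1, k + 8, k**3 + 10*k**2 + 33*k + 36).
Key eq: (k + 1)·f(k+1) = (k + 7)·f(k) + (k**3 + 10*k**2 + 33*k + 36).
Bound: deg f ≤ 6.
Coefficient equations give f(k) = k*(k + 2)*(k + 3)*(k + 4)*(k**2 + 12*k + 41)/90.
Get s_k = R·t_k = k*(k**2 + 12*k + 41)/(30*(k**3 + 12*k**2 + 41*k + 30)) with R(k) = B(k−1)f(k)/C(k) = k*(k + 2)*(k + 7)*(k**2 + 12*k + 41)/(90*(k + 3)).
Check: Δs_k = 3*(k + 3)/(k**5 + 21*k**4 + 163*k**3 + 567*k**2 + 844*k + 420). ✓
Evaluate s at k=8 and k=2: 134/4095 and 23/840; difference 5/936.

Σ = 5/936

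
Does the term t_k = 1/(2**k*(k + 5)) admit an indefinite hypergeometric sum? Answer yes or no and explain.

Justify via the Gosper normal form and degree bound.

No — negative degree bound, so no certificate f.

t_(k+1)/t_k = (k + 5)/(2*(k + 6)).
Gosper form: A/B · C(k+1)/C(k) with A=k/2 + 5/2, B=k + 6, C=1.
Solve (k/2 + 5/2)·f(k+1) − (k + 5)·f(k) = 1.
From deg A=1, deg B=1, deg C=0: d=-1.
d = -1 < 0 ⇒ no nonzero polynomial f; not summable.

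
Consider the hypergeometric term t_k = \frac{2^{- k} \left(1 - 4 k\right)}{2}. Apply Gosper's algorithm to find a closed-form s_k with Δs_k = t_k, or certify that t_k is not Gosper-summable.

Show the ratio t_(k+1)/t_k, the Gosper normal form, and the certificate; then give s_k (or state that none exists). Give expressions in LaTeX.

s_k = 2^{- k} \left(4 k + 3\right)

The ratio is (4*k + 3)/(2*(4*k - 1)).
Factor: A=1/2; B=1; C=k - 1/4.
f must satisfy (1/2)·f(k+1) − (1)·f(k) = k - 1/4.
Degrees (0,0,1) ⇒ d ≤ 1.
Match coefficients ⇒ f(k) = -(4*k + 3)/2.
Get s_k = R·t_k = (4*k + 3)/2**k with R(k) = B(k−1)f(k)/C(k) = -2*(4*k + 3)/(4*k - 1).
s_(k+1) − s_k = (1 - 4*k)/(2*2**k) = t_k.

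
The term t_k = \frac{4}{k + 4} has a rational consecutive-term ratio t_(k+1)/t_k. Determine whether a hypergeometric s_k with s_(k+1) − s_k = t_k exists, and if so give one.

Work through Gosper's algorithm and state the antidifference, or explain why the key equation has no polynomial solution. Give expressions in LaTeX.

Compute t_(k+1)/t_k: get (k + 4)/(k + 5).
Normal form (A,B,C) = (k + 4, k + 5, 1).
Need (k + 4)·f(k+1) − (k + 4)·f(k) = 1.
Bound: deg f ≤ 0.
Generic f = c0 gives residual -1; -1 = 0 cannot hold, so t_k is not Gosper-summable.

none (Gosper's algorithm certifies no s_k)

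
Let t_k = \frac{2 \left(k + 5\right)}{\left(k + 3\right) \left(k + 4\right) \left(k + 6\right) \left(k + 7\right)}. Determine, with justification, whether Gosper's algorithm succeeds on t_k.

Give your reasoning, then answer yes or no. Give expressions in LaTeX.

Yes. s_k = \frac{k \left(k + 9\right)}{18 \left(k^{2} + 9 k + 18\right)}.

The ratio is (k + 3)*(k + 6)**2/((k + 5)**2*(k + 8)).
Gosper form: A/B · C(k+1)/C(k) with A=k + 3, B=k + 8, C=k**2 + 10*k + 25.
Key eq: (k + 3)·f(k+1) = (k + 7)·f(k) + (k**2 + 10*k + 25).
d = 4 from the (1,1,2) case.
Coefficient equations give f(k) = k*(k + 4)*(k + 5)*(k + 9)/36.
Get s_k = R·t_k = k*(k + 9)/(18*(k**2 + 9*k + 18)) with R(k) = B(k−1)f(k)/C(k) = k*(k + 4)*(k + 7)*(k + 9)/(36*(k + 5)).
s_(k+1) − s_k = 2*(k + 5)/(k**4 + 20*k**3 + 145*k**2 + 450*k + 504) = t_k.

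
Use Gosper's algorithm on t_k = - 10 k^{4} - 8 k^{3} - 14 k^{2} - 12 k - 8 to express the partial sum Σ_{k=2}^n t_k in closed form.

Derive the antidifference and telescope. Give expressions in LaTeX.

S(n) = - 2 n^{5} - 7 n^{4} - 12 n^{3} - 15 n^{2} - 16 n + 52

Compute t_(k+1)/t_k: get (5*k**4 + 24*k**3 + 49*k**2 + 52*k + 26)/(5*k**4 + 4*k**3 + 7*k**2 + 6*k + 4).
Factor: A=1; B=1; C=k**4 + 4*k**3/5 + 7*k**2/5 + 6*k/5 + 4/5.
Need (1)·f(k+1) − (1)·f(k) = k**4 + 4*k**3/5 + 7*k**2/5 + 6*k/5 + 4/5.
d = 5 from the (0,0,4) case.
Solving with deg f ≤ 5: f(k) = k*(2*k**4 - 3*k**3 + 4*k**2 + k + 4)/10.
So s_k = (B(k−1)f/C)·t_k = (k*(2*k**4 - 3*k**3 + 4*k**2 + k + 4)/(2*(5*k**4 + 4*k**3 + 7*k**2 + 6*k + 4)))·t_k = k*(-2*k**4 + 3*k**3 - 4*k**2 - k - 4).
Verify: -10*k**4 - 8*k**3 - 14*k**2 - 12*k - 8 matches t_k.
Evaluate: s_(n+1) = -2*n**5 - 7*n**4 - 12*n**3 - 15*n**2 - 16*n - 8; subtract s_(2) = -60 ⇒ S(n) = -2*n**5 - 7*n**4 - 12*n**3 - 15*n**2 - 16*n + 52.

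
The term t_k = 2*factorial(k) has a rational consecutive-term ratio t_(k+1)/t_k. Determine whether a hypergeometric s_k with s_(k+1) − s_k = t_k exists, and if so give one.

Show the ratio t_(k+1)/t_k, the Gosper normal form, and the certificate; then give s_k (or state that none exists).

no hypergeometric antidifference exists

Ratio r(k) = k + 1.
Factor: A=k + 1; B=1; C=1.
f must satisfy (k + 1)·f(k+1) − (1)·f(k) = 1.
deg f ≤ -1 (via 1,0,0).
Bound -1 < 0, so the key equation has no polynomial solution.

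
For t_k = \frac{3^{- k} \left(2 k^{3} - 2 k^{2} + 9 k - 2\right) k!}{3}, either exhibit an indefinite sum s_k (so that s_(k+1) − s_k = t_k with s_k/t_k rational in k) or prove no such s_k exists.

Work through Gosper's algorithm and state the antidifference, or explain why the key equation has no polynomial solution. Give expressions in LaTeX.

s_k = 3^{- k} \left(2 k^{2} - 2 k + 1\right) k!

Ratio r(k) = (2*k**4 + 6*k**3 + 15*k**2 + 18*k + 7)/(3*(2*k**3 - 2*k**2 + 9*k - 2)).
Gosper form: A/B · C(k+1)/C(k) with A=k/3 + 1/3, B=1, C=k**3 - k**2 + 9*k/2 - 1.
Need (k/3 + 1/3)·f(k+1) − (1)·f(k) = k**3 - k**2 + 9*k/2 - 1.
From deg A=1, deg B=0, deg C=3: d=2.
Solving with deg f ≤ 2: f(k) = 3*(2*k**2 - 2*k + 1)/2.
So s_k = (B(k−1)f/C)·t_k = (3*(2*k**2 - 2*k + 1)/(2*k**3 - 2*k**2 + 9*k - 2))·t_k = (2*k**2 - 2*k + 1)*factorial(k)/3**k.
Check: Δs_k = (2*k**3 - 2*k**2 + 9*k - 2)*factorial(k)/(3*3**k). ✓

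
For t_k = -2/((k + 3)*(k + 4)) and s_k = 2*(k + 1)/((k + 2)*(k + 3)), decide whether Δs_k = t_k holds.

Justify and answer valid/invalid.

Invalid: residual 4/(k**3 + 9*k**2 + 26*k + 24) ≠ 0.

s_(k+1) = 2*(k + 2)/((k + 3)*(k + 4))
s_(k+1) − s_k = -2*k/(k**3 + 9*k**2 + 26*k + 24)
(s_(k+1) − s_k) − t_k = 4/(k**3 + 9*k**2 + 26*k + 24)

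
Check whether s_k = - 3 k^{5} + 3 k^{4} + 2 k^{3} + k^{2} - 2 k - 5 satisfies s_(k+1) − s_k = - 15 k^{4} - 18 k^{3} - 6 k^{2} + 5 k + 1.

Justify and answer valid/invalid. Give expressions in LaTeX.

Valid: the claim telescopes to t_k.

s_(k+1) = -3*k**5 - 12*k**4 - 16*k**3 - 5*k**2 + 3*k - 4
s_(k+1) − s_k = -15*k**4 - 18*k**3 - 6*k**2 + 5*k + 1
(s_(k+1) − s_k) − t_k = 0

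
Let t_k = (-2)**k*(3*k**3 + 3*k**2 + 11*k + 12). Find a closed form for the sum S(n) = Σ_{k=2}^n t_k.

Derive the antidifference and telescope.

S(n) = 2*(-2)**n*n**3 + 4*(-2)**n*n**2 + 8*(-2)**n*n + 10*(-2)**n + 48

Ratio r(k) = 2*(-3*k**3 - 12*k**2 - 26*k - 29)/(3*k**3 + 3*k**2 + 11*k + 12).
A = -2, B = 1, C = k**3 + k**2 + 11*k/3 + 4.
Need (-2)·f(k+1) − (1)·f(k) = k**3 + k**2 + 11*k/3 + 4.
deg f ≤ 3 (via 0,0,3).
Match coefficients ⇒ f(k) = -(k**3 - k**2 + 3*k + 2)/3.
So s_k = (B(k−1)f/C)·t_k = (-(k**3 - k**2 + 3*k + 2)/(3*k**3 + 3*k**2 + 11*k + 12))·t_k = (-2)**k*(-k**3 + k**2 - 3*k - 2).
Check: Δs_k = (-2)**k*(3*k**3 + 3*k**2 + 11*k + 12). ✓
Telescope: S(n) = s_(n+1) − s_(2) = 2*(-2)**n*(n**3 + 2*n**2 + 4*n + 5) − (-48) = 2*(-2)**n*n**3 + 4*(-2)**n*n**2 + 8*(-2)**n*n + 10*(-2)**n + 48.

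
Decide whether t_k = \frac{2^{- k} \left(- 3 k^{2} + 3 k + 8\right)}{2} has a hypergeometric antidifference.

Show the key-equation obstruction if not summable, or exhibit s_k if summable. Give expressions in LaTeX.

Ratio r(k) = (3*k**2 + 3*k - 8)/(2*(3*k**2 - 3*k - 8)).
Factor: A=1/2; B=1; C=k**2 - k - 8/3.
Solve (1/2)·f(k+1) − (1)·f(k) = k**2 - k - 8/3.
deg f ≤ 2 (via 0,0,2).
Match coefficients ⇒ f(k) = -2*(3*k**2 + 3*k - 2)/3.
Then R = B(k−1)f/C = -2*(3*k**2 + 3*k - 2)/(3*k**2 - 3*k - 8), so s_k = R(k)·t_k = (3*k**2 + 3*k - 2)/2**k.
Verify: (-3*k**2 + 3*k + 8)/(2*2**k) matches t_k.

Yes. s_k = 2^{- k} \left(3 k^{2} + 3 k - 2\right).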